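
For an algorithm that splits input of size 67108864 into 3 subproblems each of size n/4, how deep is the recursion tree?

For divide and conquer with division factor 4:

Problem sizes at each level:
Level 0: 67108864
Level 1: 16777216
Level 2: 4194304
Level 3: 1048576
Level 4: 262144
Level 5: 65536
Level 6: 16384
Level 7: 4096
Level 8: 1024
Level 9: 256
Level 10: 64
Level 11: 16
Level 12: 4
Level 13: 1

The root is level 0 and the size-1 base case is level 13 (the tree spans levels 0 through 13, i.e. 14 levels counting the root), so the depth is the number of divisions: log_4(67108864) = 13

The recursion tree depth is log_4(67108864) = 13. At each level, the problem size is divided by 4, so it takes 13 divisions to reduce to a base case of size 1. The algorithm makes 3 recursive calls at each level.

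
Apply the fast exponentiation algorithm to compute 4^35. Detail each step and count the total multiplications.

Computing 4^35 by squaring (build up from 4^1; each line after the first costs one multiplication):

4^1 = 4
4^2 = (4^1)^2 = 4^2 = 16
4^4 = (4^2)^2 = 16^2 = 256
4^8 = (4^4)^2 = 256^2 = 65536
4^16 = (4^8)^2 = 65536^2 = 4294967296
4^17 = 4 * 4^16 = 4 * 4294967296 = 17179869184
4^34 = (4^17)^2 = 17179869184^2 = 295147905179352825856
4^35 = 4 * 4^34 = 4 * 295147905179352825856 = 1180591620717411303424

Result: 1180591620717411303424
Multiplications needed: 7 (7 lines after 4^1)

4^35 = 1180591620717411303424. Using exponentiation by squaring, this requires 7 multiplications. The key idea: if the exponent is even, square the half-power; if odd, multiply by the base once.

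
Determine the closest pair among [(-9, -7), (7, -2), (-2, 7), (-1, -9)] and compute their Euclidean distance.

Computing all pairwise distances among 4 points:

d((-9, -7), (7, -2)) = 16.7631
d((-9, -7), (-2, 7)) = 15.6525
d((-9, -7), (-1, -9)) = 8.2462 <-- minimum
d((7, -2), (-2, 7)) = 12.7279
d((7, -2), (-1, -9)) = 10.6301
d((-2, 7), (-1, -9)) = 16.0312

Closest pair: (-9, -7) and (-1, -9) with distance 8.2462

The closest pair is (-9, -7) and (-1, -9) with Euclidean distance 8.2462. For 4 points, brute-force pairwise comparison is shown above. For large n, the divide-and-conquer algorithm (sort by x, recurse on halves, check the dividing strip) achieves O(n log n).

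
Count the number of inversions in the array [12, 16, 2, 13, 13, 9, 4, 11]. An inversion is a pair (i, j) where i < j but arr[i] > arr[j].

Finding inversions in [12, 16, 2, 13, 13, 9, 4, 11]:

(0, 2): arr[0]=12 > arr[2]=2
(0, 5): arr[0]=12 > arr[5]=9
(0, 6): arr[0]=12 > arr[6]=4
(0, 7): arr[0]=12 > arr[7]=11
(1, 2): arr[1]=16 > arr[2]=2
(1, 3): arr[1]=16 > arr[3]=13
(1, 4): arr[1]=16 > arr[4]=13
(1, 5): arr[1]=16 > arr[5]=9
(1, 6): arr[1]=16 > arr[6]=4
(1, 7): arr[1]=16 > arr[7]=11
(3, 5): arr[3]=13 > arr[5]=9
(3, 6): arr[3]=13 > arr[6]=4
(3, 7): arr[3]=13 > arr[7]=11
(4, 5): arr[4]=13 > arr[5]=9
(4, 6): arr[4]=13 > arr[6]=4
(4, 7): arr[4]=13 > arr[7]=11
(5, 6): arr[5]=9 > arr[6]=4

Total inversions: 17

The array has 17 inversion(s): (0,2), (0,5), (0,6), (0,7), (1,2), (1,3), (1,4), (1,5), (1,6), (1,7), (3,5), (3,6), (3,7), (4,5), (4,6), (4,7), (5,6). Each pair (i,j) satisfies i < j and arr[i] > arr[j].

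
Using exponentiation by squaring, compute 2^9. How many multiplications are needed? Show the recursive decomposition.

Computing 2^9 by squaring (build up from 2^1; each line after the first costs one multiplication):

2^1 = 2
2^2 = (2^1)^2 = 2^2 = 4
2^4 = (2^2)^2 = 4^2 = 16
2^8 = (2^4)^2 = 16^2 = 256
2^9 = 2 * 2^8 = 2 * 256 = 512

Result: 512
Multiplications needed: 4 (4 lines after 2^1)

2^9 = 512. Using exponentiation by squaring, this requires 4 multiplications. The key idea: if the exponent is even, square the half-power; if odd, multiply by the base once.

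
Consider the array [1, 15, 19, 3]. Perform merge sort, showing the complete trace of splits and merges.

Merge sort trace:

Split: [1, 15, 19, 3] -> [1, 15] and [19, 3]
  Split: [1, 15] -> [1] and [15]
  Merge: [1] + [15] -> [1, 15]
  Split: [19, 3] -> [19] and [3]
  Merge: [19] + [3] -> [3, 19]
Merge: [1, 15] + [3, 19] -> [1, 3, 15, 19]

Final sorted array: [1, 3, 15, 19]

The merge sort proceeds by recursively splitting the array and merging sorted halves.
After all merges, the sorted array is [1, 3, 15, 19].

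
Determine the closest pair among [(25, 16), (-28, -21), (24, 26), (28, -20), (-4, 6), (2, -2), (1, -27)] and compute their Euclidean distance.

Computing all pairwise distances among 7 points:

d((25, 16), (-28, -21)) = 64.6375
d((25, 16), (24, 26)) = 10.0499
d((25, 16), (28, -20)) = 36.1248
d((25, 16), (-4, 6)) = 30.6757
d((25, 16), (2, -2)) = 29.2062
d((25, 16), (1, -27)) = 49.2443
d((-28, -21), (24, 26)) = 70.0928
d((-28, -21), (28, -20)) = 56.0089
d((-28, -21), (-4, 6)) = 36.1248
d((-28, -21), (2, -2)) = 35.5106
d((-28, -21), (1, -27)) = 29.6142
d((24, 26), (28, -20)) = 46.1736
d((24, 26), (-4, 6)) = 34.4093
d((24, 26), (2, -2)) = 35.609
d((24, 26), (1, -27)) = 57.7754
d((28, -20), (-4, 6)) = 41.2311
d((28, -20), (2, -2)) = 31.6228
d((28, -20), (1, -27)) = 27.8927
d((-4, 6), (2, -2)) = 10.0 <-- minimum
d((-4, 6), (1, -27)) = 33.3766
d((2, -2), (1, -27)) = 25.02

Closest pair: (-4, 6) and (2, -2) with distance 10.0

The closest pair is (-4, 6) and (2, -2) with Euclidean distance 10.0. For 7 points, brute-force pairwise comparison is shown above. For large n, the divide-and-conquer algorithm (sort by x, recurse on halves, check the dividing strip) achieves O(n log n).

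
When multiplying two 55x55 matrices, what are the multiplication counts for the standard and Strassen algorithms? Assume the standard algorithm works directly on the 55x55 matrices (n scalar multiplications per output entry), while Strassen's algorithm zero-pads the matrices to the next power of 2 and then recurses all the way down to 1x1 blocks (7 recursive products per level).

Matrix multiplication for 55x55 matrices:

Strassen's algorithm requires power-of-2 dimensions. Pad 55x55 to 64x64 (next power of 2).

Standard algorithm: 55^3 = 166375 multiplications
Strassen's algorithm: 7^(log2(64)) = 7^6 = 117649 multiplications
Savings: 166375 - 117649 = 48726 multiplications

Standard: 166375 multiplications (55^3). Strassen: 117649 multiplications (7^6, after padding to 64x64). Strassen reduces 8 recursive multiplications to 7 at each level.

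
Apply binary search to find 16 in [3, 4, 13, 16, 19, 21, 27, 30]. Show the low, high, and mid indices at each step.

Binary search for 16 in [3, 4, 13, 16, 19, 21, 27, 30]:

lo=0, hi=7, mid=3, arr[mid]=16 -> Found target at index 3!

Binary search finds 16 at index 3 after 1 comparisons. The search repeatedly halves the search space by comparing with the middle element.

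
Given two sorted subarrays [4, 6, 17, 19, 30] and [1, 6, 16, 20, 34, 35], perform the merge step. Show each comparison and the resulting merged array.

Merging process:

Compare 4 vs 1: take 1 from right. Merged: [1]
Compare 4 vs 6: take 4 from left. Merged: [1, 4]
Compare 6 vs 6: take 6 from left. Merged: [1, 4, 6]
Compare 17 vs 6: take 6 from right. Merged: [1, 4, 6, 6]
Compare 17 vs 16: take 16 from right. Merged: [1, 4, 6, 6, 16]
Compare 17 vs 20: take 17 from left. Merged: [1, 4, 6, 6, 16, 17]
Compare 19 vs 20: take 19 from left. Merged: [1, 4, 6, 6, 16, 17, 19]
Compare 30 vs 20: take 20 from right. Merged: [1, 4, 6, 6, 16, 17, 19, 20]
Compare 30 vs 34: take 30 from left. Merged: [1, 4, 6, 6, 16, 17, 19, 20, 30]
Append remaining from right: [34, 35]. Merged: [1, 4, 6, 6, 16, 17, 19, 20, 30, 34, 35]

Final merged array: [1, 4, 6, 6, 16, 17, 19, 20, 30, 34, 35]
Total comparisons: 9

The merged array is [1, 4, 6, 6, 16, 17, 19, 20, 30, 34, 35], requiring 9 comparisons. The merge step runs in O(n) time where n is the total number of elements.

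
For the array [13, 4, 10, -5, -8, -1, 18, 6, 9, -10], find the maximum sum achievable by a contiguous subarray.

Using Kadane's algorithm on [13, 4, 10, -5, -8, -1, 18, 6, 9, -10]:

Scanning through the array:
Position 1 (value 4): max_ending_here = 17, max_so_far = 17
Position 2 (value 10): max_ending_here = 27, max_so_far = 27
Position 3 (value -5): max_ending_here = 22, max_so_far = 27
Position 4 (value -8): max_ending_here = 14, max_so_far = 27
Position 5 (value -1): max_ending_here = 13, max_so_far = 27
Position 6 (value 18): max_ending_here = 31, max_so_far = 31
Position 7 (value 6): max_ending_here = 37, max_so_far = 37
Position 8 (value 9): max_ending_here = 46, max_so_far = 46
Position 9 (value -10): max_ending_here = 36, max_so_far = 46

Maximum subarray: [13, 4, 10, -5, -8, -1, 18, 6, 9]
Maximum sum: 46

The maximum subarray is [13, 4, 10, -5, -8, -1, 18, 6, 9] with sum 46. This subarray runs from index 0 to index 8.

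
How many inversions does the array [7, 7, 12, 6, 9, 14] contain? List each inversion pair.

Finding inversions in [7, 7, 12, 6, 9, 14]:

(0, 3): arr[0]=7 > arr[3]=6
(1, 3): arr[1]=7 > arr[3]=6
(2, 3): arr[2]=12 > arr[3]=6
(2, 4): arr[2]=12 > arr[4]=9

Total inversions: 4

The array has 4 inversion(s): (0,3), (1,3), (2,3), (2,4). Each pair (i,j) satisfies i < j and arr[i] > arr[j].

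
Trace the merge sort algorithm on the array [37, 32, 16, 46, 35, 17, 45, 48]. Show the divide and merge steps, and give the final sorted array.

Merge sort trace:

Split: [37, 32, 16, 46, 35, 17, 45, 48] -> [37, 32, 16, 46] and [35, 17, 45, 48]
  Split: [37, 32, 16, 46] -> [37, 32] and [16, 46]
    Split: [37, 32] -> [37] and [32]
    Merge: [37] + [32] -> [32, 37]
    Split: [16, 46] -> [16] and [46]
    Merge: [16] + [46] -> [16, 46]
  Merge: [32, 37] + [16, 46] -> [16, 32, 37, 46]
  Split: [35, 17, 45, 48] -> [35, 17] and [45, 48]
    Split: [35, 17] -> [35] and [17]
    Merge: [35] + [17] -> [17, 35]
    Split: [45, 48] -> [45] and [48]
    Merge: [45] + [48] -> [45, 48]
  Merge: [17, 35] + [45, 48] -> [17, 35, 45, 48]
Merge: [16, 32, 37, 46] + [17, 35, 45, 48] -> [16, 17, 32, 35, 37, 45, 46, 48]

Final sorted array: [16, 17, 32, 35, 37, 45, 46, 48]

The merge sort proceeds by recursively splitting the array and merging sorted halves.
After all merges, the sorted array is [16, 17, 32, 35, 37, 45, 46, 48].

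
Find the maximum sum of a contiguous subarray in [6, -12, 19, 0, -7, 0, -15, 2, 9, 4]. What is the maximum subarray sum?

Using Kadane's algorithm on [6, -12, 19, 0, -7, 0, -15, 2, 9, 4]:

Scanning through the array:
Position 1 (value -12): max_ending_here = -6, max_so_far = 6
Position 2 (value 19): max_ending_here = 19, max_so_far = 19
Position 3 (value 0): max_ending_here = 19, max_so_far = 19
Position 4 (value -7): max_ending_here = 12, max_so_far = 19
Position 5 (value 0): max_ending_here = 12, max_so_far = 19
Position 6 (value -15): max_ending_here = -3, max_so_far = 19
Position 7 (value 2): max_ending_here = 2, max_so_far = 19
Position 8 (value 9): max_ending_here = 11, max_so_far = 19
Position 9 (value 4): max_ending_here = 15, max_so_far = 19

Maximum subarray: [19]
Maximum sum: 19

The maximum subarray is [19] with sum 19. This subarray runs from index 2 to index 2.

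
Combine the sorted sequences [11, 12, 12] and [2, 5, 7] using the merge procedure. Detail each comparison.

Merging process:

Compare 11 vs 2: take 2 from right. Merged: [2]
Compare 11 vs 5: take 5 from right. Merged: [2, 5]
Compare 11 vs 7: take 7 from right. Merged: [2, 5, 7]
Append remaining from left: [11, 12, 12]. Merged: [2, 5, 7, 11, 12, 12]

Final merged array: [2, 5, 7, 11, 12, 12]
Total comparisons: 3

The merged array is [2, 5, 7, 11, 12, 12], requiring 3 comparisons. The merge step runs in O(n) time where n is the total number of elements.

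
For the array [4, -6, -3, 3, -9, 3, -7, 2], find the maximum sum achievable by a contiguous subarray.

Using Kadane's algorithm on [4, -6, -3, 3, -9, 3, -7, 2]:

Scanning through the array:
Position 1 (value -6): max_ending_here = -2, max_so_far = 4
Position 2 (value -3): max_ending_here = -3, max_so_far = 4
Position 3 (value 3): max_ending_here = 3, max_so_far = 4
Position 4 (value -9): max_ending_here = -6, max_so_far = 4
Position 5 (value 3): max_ending_here = 3, max_so_far = 4
Position 6 (value -7): max_ending_here = -4, max_so_far = 4
Position 7 (value 2): max_ending_here = 2, max_so_far = 4

Maximum subarray: [4]
Maximum sum: 4

The maximum subarray is [4] with sum 4. This subarray runs from index 0 to index 0.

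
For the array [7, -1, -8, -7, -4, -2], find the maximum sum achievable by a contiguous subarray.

Using Kadane's algorithm on [7, -1, -8, -7, -4, -2]:

Scanning through the array:
Position 1 (value -1): max_ending_here = 6, max_so_far = 7
Position 2 (value -8): max_ending_here = -2, max_so_far = 7
Position 3 (value -7): max_ending_here = -7, max_so_far = 7
Position 4 (value -4): max_ending_here = -4, max_so_far = 7
Position 5 (value -2): max_ending_here = -2, max_so_far = 7

Maximum subarray: [7]
Maximum sum: 7

The maximum subarray is [7] with sum 7. This subarray runs from index 0 to index 0.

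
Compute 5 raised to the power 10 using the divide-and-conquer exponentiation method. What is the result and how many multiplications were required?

Computing 5^10 by squaring (build up from 5^1; each line after the first costs one multiplication):

5^1 = 5
5^2 = (5^1)^2 = 5^2 = 25
5^4 = (5^2)^2 = 25^2 = 625
5^5 = 5 * 5^4 = 5 * 625 = 3125
5^10 = (5^5)^2 = 3125^2 = 9765625

Result: 9765625
Multiplications needed: 4 (4 lines after 5^1)

5^10 = 9765625. Using exponentiation by squaring, this requires 4 multiplications. The key idea: if the exponent is even, square the half-power; if odd, multiply by the base once.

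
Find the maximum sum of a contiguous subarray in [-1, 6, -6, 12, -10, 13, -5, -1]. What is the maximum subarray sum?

Using Kadane's algorithm on [-1, 6, -6, 12, -10, 13, -5, -1]:

Scanning through the array:
Position 1 (value 6): max_ending_here = 6, max_so_far = 6
Position 2 (value -6): max_ending_here = 0, max_so_far = 6
Position 3 (value 12): max_ending_here = 12, max_so_far = 12
Position 4 (value -10): max_ending_here = 2, max_so_far = 12
Position 5 (value 13): max_ending_here = 15, max_so_far = 15
Position 6 (value -5): max_ending_here = 10, max_so_far = 15
Position 7 (value -1): max_ending_here = 9, max_so_far = 15

Maximum subarray: [6, -6, 12, -10, 13]
Maximum sum: 15

The maximum subarray is [6, -6, 12, -10, 13] with sum 15. This subarray runs from index 1 to index 5.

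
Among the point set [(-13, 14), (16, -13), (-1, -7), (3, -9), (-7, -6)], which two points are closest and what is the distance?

Computing all pairwise distances among 5 points:

d((-13, 14), (16, -13)) = 39.6232
d((-13, 14), (-1, -7)) = 24.1868
d((-13, 14), (3, -9)) = 28.0179
d((-13, 14), (-7, -6)) = 20.8806
d((16, -13), (-1, -7)) = 18.0278
d((16, -13), (3, -9)) = 13.6015
d((16, -13), (-7, -6)) = 24.0416
d((-1, -7), (3, -9)) = 4.4721 <-- minimum
d((-1, -7), (-7, -6)) = 6.0828
d((3, -9), (-7, -6)) = 10.4403

Closest pair: (-1, -7) and (3, -9) with distance 4.4721

The closest pair is (-1, -7) and (3, -9) with Euclidean distance 4.4721. For 5 points, brute-force pairwise comparison is shown above. For large n, the divide-and-conquer algorithm (sort by x, recurse on halves, check the dividing strip) achieves O(n log n).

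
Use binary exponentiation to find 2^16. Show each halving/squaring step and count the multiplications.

Computing 2^16 by squaring (build up from 2^1; each line after the first costs one multiplication):

2^1 = 2
2^2 = (2^1)^2 = 2^2 = 4
2^4 = (2^2)^2 = 4^2 = 16
2^8 = (2^4)^2 = 16^2 = 256
2^16 = (2^8)^2 = 256^2 = 65536

Result: 65536
Multiplications needed: 4 (4 lines after 2^1)

2^16 = 65536. Using exponentiation by squaring, this requires 4 multiplications. The key idea: if the exponent is even, square the half-power; if odd, multiply by the base once.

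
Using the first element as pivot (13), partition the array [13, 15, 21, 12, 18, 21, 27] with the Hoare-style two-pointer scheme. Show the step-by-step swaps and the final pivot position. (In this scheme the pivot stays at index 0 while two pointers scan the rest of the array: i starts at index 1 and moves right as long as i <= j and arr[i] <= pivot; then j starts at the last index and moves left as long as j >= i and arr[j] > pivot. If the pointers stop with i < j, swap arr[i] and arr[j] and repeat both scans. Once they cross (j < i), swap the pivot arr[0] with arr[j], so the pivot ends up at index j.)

Hoare-style two-pointer partition with pivot = 13:

Initial array: [13, 15, 21, 12, 18, 21, 27]

Pointers start at i = 1, j = 6.
i stops at index 1 (arr[1]=15 > 13), j stops at index 3 (arr[3]=12 <= 13): swap arr[1] and arr[3], array becomes [13, 12, 21, 15, 18, 21, 27]
i ends at 2, j ends at 1: the pointers have crossed (j < i), so scanning stops.

Swap pivot arr[0] with arr[1] to place pivot at position 1: [12, 13, 21, 15, 18, 21, 27]
Pivot position: 1

After partitioning with pivot 13, the array becomes [12, 13, 21, 15, 18, 21, 27]. The pivot is placed at index 1. All elements to the left of the pivot are <= 13, and all elements to the right are > 13.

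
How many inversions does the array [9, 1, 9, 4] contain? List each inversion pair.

Finding inversions in [9, 1, 9, 4]:

(0, 1): arr[0]=9 > arr[1]=1
(0, 3): arr[0]=9 > arr[3]=4
(2, 3): arr[2]=9 > arr[3]=4

Total inversions: 3

The array has 3 inversion(s): (0,1), (0,3), (2,3). Each pair (i,j) satisfies i < j and arr[i] > arr[j].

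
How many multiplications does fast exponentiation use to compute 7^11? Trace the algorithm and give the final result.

Computing 7^11 by squaring (build up from 7^1; each line after the first costs one multiplication):

7^1 = 7
7^2 = (7^1)^2 = 7^2 = 49
7^4 = (7^2)^2 = 49^2 = 2401
7^5 = 7 * 7^4 = 7 * 2401 = 16807
7^10 = (7^5)^2 = 16807^2 = 282475249
7^11 = 7 * 7^10 = 7 * 282475249 = 1977326743

Result: 1977326743
Multiplications needed: 5 (5 lines after 7^1)

7^11 = 1977326743. Using exponentiation by squaring, this requires 5 multiplications. The key idea: if the exponent is even, square the half-power; if odd, multiply by the base once.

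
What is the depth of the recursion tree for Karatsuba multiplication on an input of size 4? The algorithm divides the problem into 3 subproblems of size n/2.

For divide and conquer with division factor 2:

Problem sizes at each level:
Level 0: 4
Level 1: 2
Level 2: 1

The root is level 0 and the size-1 base case is level 2 (the tree spans levels 0 through 2, i.e. 3 levels counting the root), so the depth is the number of divisions: log_2(4) = 2

The recursion tree depth is log_2(4) = 2. At each level, the problem size is divided by 2, so it takes 2 divisions to reduce to a base case of size 1. The algorithm makes 3 recursive calls at each level.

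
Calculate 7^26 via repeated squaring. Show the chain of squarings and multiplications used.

Computing 7^26 by squaring (build up from 7^1; each line after the first costs one multiplication):

7^1 = 7
7^2 = (7^1)^2 = 7^2 = 49
7^3 = 7 * 7^2 = 7 * 49 = 343
7^6 = (7^3)^2 = 343^2 = 117649
7^12 = (7^6)^2 = 117649^2 = 13841287201
7^13 = 7 * 7^12 = 7 * 13841287201 = 96889010407
7^26 = (7^13)^2 = 96889010407^2 = 9387480337647754305649

Result: 9387480337647754305649
Multiplications needed: 6 (6 lines after 7^1)

7^26 = 9387480337647754305649. Using exponentiation by squaring, this requires 6 multiplications. The key idea: if the exponent is even, square the half-power; if odd, multiply by the base once.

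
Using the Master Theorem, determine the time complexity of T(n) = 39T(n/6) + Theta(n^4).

Master Theorem for T(n) = 39T(n/6) + O(n^4):

a = 39, b = 6, c = 4
log_b(a) = log_6(39) = 2.0447

Case 3: c = 4 > log_6(39) = 2.0447
T(n) = O(n^4) = O(n^4)

For T(n) = 39T(n/6) + O(n^4): log_6(39) = 2.0447. This is Case 3 of the Master Theorem (c > log_b(a), work dominated by root), giving O(n^4).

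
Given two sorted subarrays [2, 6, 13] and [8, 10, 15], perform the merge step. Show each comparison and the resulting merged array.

Merging process:

Compare 2 vs 8: take 2 from left. Merged: [2]
Compare 6 vs 8: take 6 from left. Merged: [2, 6]
Compare 13 vs 8: take 8 from right. Merged: [2, 6, 8]
Compare 13 vs 10: take 10 from right. Merged: [2, 6, 8, 10]
Compare 13 vs 15: take 13 from left. Merged: [2, 6, 8, 10, 13]
Append remaining from right: [15]. Merged: [2, 6, 8, 10, 13, 15]

Final merged array: [2, 6, 8, 10, 13, 15]
Total comparisons: 5

The merged array is [2, 6, 8, 10, 13, 15], requiring 5 comparisons. The merge step runs in O(n) time where n is the total number of elements.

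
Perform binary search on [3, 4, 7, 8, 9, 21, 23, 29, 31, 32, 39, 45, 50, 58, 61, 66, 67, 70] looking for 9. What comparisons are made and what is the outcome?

Binary search for 9 in [3, 4, 7, 8, 9, 21, 23, 29, 31, 32, 39, 45, 50, 58, 61, 66, 67, 70]:

lo=0, hi=17, mid=8, arr[mid]=31 -> 31 > 9, search left half
lo=0, hi=7, mid=3, arr[mid]=8 -> 8 < 9, search right half
lo=4, hi=7, mid=5, arr[mid]=21 -> 21 > 9, search left half
lo=4, hi=4, mid=4, arr[mid]=9 -> Found target at index 4!

Binary search finds 9 at index 4 after 4 comparisons. The search repeatedly halves the search space by comparing with the middle element.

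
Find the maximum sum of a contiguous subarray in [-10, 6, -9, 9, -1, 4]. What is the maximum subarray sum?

Using Kadane's algorithm on [-10, 6, -9, 9, -1, 4]:

Scanning through the array:
Position 1 (value 6): max_ending_here = 6, max_so_far = 6
Position 2 (value -9): max_ending_here = -3, max_so_far = 6
Position 3 (value 9): max_ending_here = 9, max_so_far = 9
Position 4 (value -1): max_ending_here = 8, max_so_far = 9
Position 5 (value 4): max_ending_here = 12, max_so_far = 12

Maximum subarray: [9, -1, 4]
Maximum sum: 12

The maximum subarray is [9, -1, 4] with sum 12. This subarray runs from index 3 to index 5.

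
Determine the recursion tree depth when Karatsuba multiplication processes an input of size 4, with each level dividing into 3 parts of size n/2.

For divide and conquer with division factor 2:

Problem sizes at each level:
Level 0: 4
Level 1: 2
Level 2: 1

The root is level 0 and the size-1 base case is level 2 (the tree spans levels 0 through 2, i.e. 3 levels counting the root), so the depth is the number of divisions: log_2(4) = 2

The recursion tree depth is log_2(4) = 2. At each level, the problem size is divided by 2, so it takes 2 divisions to reduce to a base case of size 1. The algorithm makes 3 recursive calls at each level.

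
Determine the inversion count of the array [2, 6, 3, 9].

Finding inversions in [2, 6, 3, 9]:

(1, 2): arr[1]=6 > arr[2]=3

Total inversions: 1

The array has 1 inversion(s): (1,2). Each pair (i,j) satisfies i < j and arr[i] > arr[j].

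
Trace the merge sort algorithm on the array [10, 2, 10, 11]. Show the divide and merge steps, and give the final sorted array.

Merge sort trace:

Split: [10, 2, 10, 11] -> [10, 2] and [10, 11]
  Split: [10, 2] -> [10] and [2]
  Merge: [10] + [2] -> [2, 10]
  Split: [10, 11] -> [10] and [11]
  Merge: [10] + [11] -> [10, 11]
Merge: [2, 10] + [10, 11] -> [2, 10, 10, 11]

Final sorted array: [2, 10, 10, 11]

The merge sort proceeds by recursively splitting the array and merging sorted halves.
After all merges, the sorted array is [2, 10, 10, 11].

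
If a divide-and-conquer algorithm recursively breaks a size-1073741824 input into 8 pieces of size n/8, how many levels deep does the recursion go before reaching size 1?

For divide and conquer with division factor 8:

Problem sizes at each level:
Level 0: 1073741824
Level 1: 134217728
Level 2: 16777216
Level 3: 2097152
Level 4: 262144
Level 5: 32768
Level 6: 4096
Level 7: 512
Level 8: 64
Level 9: 8
Level 10: 1

The root is level 0 and the size-1 base case is level 10 (the tree spans levels 0 through 10, i.e. 11 levels counting the root), so the depth is the number of divisions: log_8(1073741824) = 10

The recursion tree depth is log_8(1073741824) = 10. At each level, the problem size is divided by 8, so it takes 10 divisions to reduce to a base case of size 1. The algorithm makes 8 recursive calls at each level.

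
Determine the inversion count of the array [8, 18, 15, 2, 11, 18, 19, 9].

Finding inversions in [8, 18, 15, 2, 11, 18, 19, 9]:

(0, 3): arr[0]=8 > arr[3]=2
(1, 2): arr[1]=18 > arr[2]=15
(1, 3): arr[1]=18 > arr[3]=2
(1, 4): arr[1]=18 > arr[4]=11
(1, 7): arr[1]=18 > arr[7]=9
(2, 3): arr[2]=15 > arr[3]=2
(2, 4): arr[2]=15 > arr[4]=11
(2, 7): arr[2]=15 > arr[7]=9
(4, 7): arr[4]=11 > arr[7]=9
(5, 7): arr[5]=18 > arr[7]=9
(6, 7): arr[6]=19 > arr[7]=9

Total inversions: 11

The array has 11 inversion(s): (0,3), (1,2), (1,3), (1,4), (1,7), (2,3), (2,4), (2,7), (4,7), (5,7), (6,7). Each pair (i,j) satisfies i < j and arr[i] > arr[j].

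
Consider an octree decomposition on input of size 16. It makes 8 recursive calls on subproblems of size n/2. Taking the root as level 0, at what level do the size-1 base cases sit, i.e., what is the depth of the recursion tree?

For divide and conquer with division factor 2:

Problem sizes at each level:
Level 0: 16
Level 1: 8
Level 2: 4
Level 3: 2
Level 4: 1

The root is level 0 and the size-1 base case is level 4 (the tree spans levels 0 through 4, i.e. 5 levels counting the root), so the depth is the number of divisions: log_2(16) = 4

The recursion tree depth is log_2(16) = 4. At each level, the problem size is divided by 2, so it takes 4 divisions to reduce to a base case of size 1. The algorithm makes 8 recursive calls at each level.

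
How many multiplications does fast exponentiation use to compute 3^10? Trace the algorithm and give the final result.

Computing 3^10 by squaring (build up from 3^1; each line after the first costs one multiplication):

3^1 = 3
3^2 = (3^1)^2 = 3^2 = 9
3^4 = (3^2)^2 = 9^2 = 81
3^5 = 3 * 3^4 = 3 * 81 = 243
3^10 = (3^5)^2 = 243^2 = 59049

Result: 59049
Multiplications needed: 4 (4 lines after 3^1)

3^10 = 59049. Using exponentiation by squaring, this requires 4 multiplications. The key idea: if the exponent is even, square the half-power; if odd, multiply by the base once.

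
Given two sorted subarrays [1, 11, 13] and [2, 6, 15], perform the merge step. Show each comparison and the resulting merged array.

Merging process:

Compare 1 vs 2: take 1 from left. Merged: [1]
Compare 11 vs 2: take 2 from right. Merged: [1, 2]
Compare 11 vs 6: take 6 from right. Merged: [1, 2, 6]
Compare 11 vs 15: take 11 from left. Merged: [1, 2, 6, 11]
Compare 13 vs 15: take 13 from left. Merged: [1, 2, 6, 11, 13]
Append remaining from right: [15]. Merged: [1, 2, 6, 11, 13, 15]

Final merged array: [1, 2, 6, 11, 13, 15]
Total comparisons: 5

The merged array is [1, 2, 6, 11, 13, 15], requiring 5 comparisons. The merge step runs in O(n) time where n is the total number of elements.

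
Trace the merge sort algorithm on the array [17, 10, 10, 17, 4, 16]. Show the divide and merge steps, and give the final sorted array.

Merge sort trace:

Split: [17, 10, 10, 17, 4, 16] -> [17, 10, 10] and [17, 4, 16]
  Split: [17, 10, 10] -> [17] and [10, 10]
    Split: [10, 10] -> [10] and [10]
    Merge: [10] + [10] -> [10, 10]
  Merge: [17] + [10, 10] -> [10, 10, 17]
  Split: [17, 4, 16] -> [17] and [4, 16]
    Split: [4, 16] -> [4] and [16]
    Merge: [4] + [16] -> [4, 16]
  Merge: [17] + [4, 16] -> [4, 16, 17]
Merge: [10, 10, 17] + [4, 16, 17] -> [4, 10, 10, 16, 17, 17]

Final sorted array: [4, 10, 10, 16, 17, 17]

The merge sort proceeds by recursively splitting the array and merging sorted halves.
After all merges, the sorted array is [4, 10, 10, 16, 17, 17].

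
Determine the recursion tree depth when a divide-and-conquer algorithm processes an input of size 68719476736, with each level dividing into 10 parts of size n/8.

For divide and conquer with division factor 8:

Problem sizes at each level:
Level 0: 68719476736
Level 1: 8589934592
Level 2: 1073741824
Level 3: 134217728
Level 4: 16777216
Level 5: 2097152
Level 6: 262144
Level 7: 32768
Level 8: 4096
Level 9: 512
Level 10: 64
Level 11: 8
Level 12: 1

The root is level 0 and the size-1 base case is level 12 (the tree spans levels 0 through 12, i.e. 13 levels counting the root), so the depth is the number of divisions: log_8(68719476736) = 12

The recursion tree depth is log_8(68719476736) = 12. At each level, the problem size is divided by 8, so it takes 12 divisions to reduce to a base case of size 1. The algorithm makes 10 recursive calls at each level.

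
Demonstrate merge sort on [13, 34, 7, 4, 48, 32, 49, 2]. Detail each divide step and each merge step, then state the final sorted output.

Merge sort trace:

Split: [13, 34, 7, 4, 48, 32, 49, 2] -> [13, 34, 7, 4] and [48, 32, 49, 2]
  Split: [13, 34, 7, 4] -> [13, 34] and [7, 4]
    Split: [13, 34] -> [13] and [34]
    Merge: [13] + [34] -> [13, 34]
    Split: [7, 4] -> [7] and [4]
    Merge: [7] + [4] -> [4, 7]
  Merge: [13, 34] + [4, 7] -> [4, 7, 13, 34]
  Split: [48, 32, 49, 2] -> [48, 32] and [49, 2]
    Split: [48, 32] -> [48] and [32]
    Merge: [48] + [32] -> [32, 48]
    Split: [49, 2] -> [49] and [2]
    Merge: [49] + [2] -> [2, 49]
  Merge: [32, 48] + [2, 49] -> [2, 32, 48, 49]
Merge: [4, 7, 13, 34] + [2, 32, 48, 49] -> [2, 4, 7, 13, 32, 34, 48, 49]

Final sorted array: [2, 4, 7, 13, 32, 34, 48, 49]

The merge sort proceeds by recursively splitting the array and merging sorted halves.
After all merges, the sorted array is [2, 4, 7, 13, 32, 34, 48, 49].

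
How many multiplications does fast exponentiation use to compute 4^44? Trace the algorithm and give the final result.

Computing 4^44 by squaring (build up from 4^1; each line after the first costs one multiplication):

4^1 = 4
4^2 = (4^1)^2 = 4^2 = 16
4^4 = (4^2)^2 = 16^2 = 256
4^5 = 4 * 4^4 = 4 * 256 = 1024
4^10 = (4^5)^2 = 1024^2 = 1048576
4^11 = 4 * 4^10 = 4 * 1048576 = 4194304
4^22 = (4^11)^2 = 4194304^2 = 17592186044416
4^44 = (4^22)^2 = 17592186044416^2 = 309485009821345068724781056

Result: 309485009821345068724781056
Multiplications needed: 7 (7 lines after 4^1)

4^44 = 309485009821345068724781056. Using exponentiation by squaring, this requires 7 multiplications. The key idea: if the exponent is even, square the half-power; if odd, multiply by the base once.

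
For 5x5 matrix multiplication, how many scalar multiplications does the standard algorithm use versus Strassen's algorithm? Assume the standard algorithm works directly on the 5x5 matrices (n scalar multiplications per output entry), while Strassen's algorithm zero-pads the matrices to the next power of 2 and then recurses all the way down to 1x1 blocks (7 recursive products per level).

Matrix multiplication for 5x5 matrices:

Strassen's algorithm requires power-of-2 dimensions. Pad 5x5 to 8x8 (next power of 2).

Standard algorithm: 5^3 = 125 multiplications
Strassen's algorithm: 7^(log2(8)) = 7^3 = 343 multiplications
Difference: 125 - 343 = -218 (Strassen uses MORE here due to padding overhead — for small or just-over-power-of-2 n, padding can outweigh the per-level savings)

Standard: 125 multiplications (5^3). Strassen: 343 multiplications (7^3, after padding to 8x8). Strassen reduces 8 recursive multiplications to 7 at each level.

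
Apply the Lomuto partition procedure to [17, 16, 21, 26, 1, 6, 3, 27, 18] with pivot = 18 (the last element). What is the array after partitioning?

Lomuto partition with pivot = 18:

Initial array: [17, 16, 21, 26, 1, 6, 3, 27, 18]

arr[0]=17 <= 18: swap with position 0, array becomes [17, 16, 21, 26, 1, 6, 3, 27, 18]
arr[1]=16 <= 18: swap with position 1, array becomes [17, 16, 21, 26, 1, 6, 3, 27, 18]
arr[2]=21 > 18: no swap
arr[3]=26 > 18: no swap
arr[4]=1 <= 18: swap with position 2, array becomes [17, 16, 1, 26, 21, 6, 3, 27, 18]
arr[5]=6 <= 18: swap with position 3, array becomes [17, 16, 1, 6, 21, 26, 3, 27, 18]
arr[6]=3 <= 18: swap with position 4, array becomes [17, 16, 1, 6, 3, 26, 21, 27, 18]
arr[7]=27 > 18: no swap

Place pivot at position 5: [17, 16, 1, 6, 3, 18, 21, 27, 26]
Pivot position: 5

After partitioning with pivot 18, the array becomes [17, 16, 1, 6, 3, 18, 21, 27, 26]. The pivot is placed at index 5. All elements to the left of the pivot are <= 18, and all elements to the right are > 18.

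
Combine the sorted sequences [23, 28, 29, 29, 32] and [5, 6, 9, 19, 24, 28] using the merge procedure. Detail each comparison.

Merging process:

Compare 23 vs 5: take 5 from right. Merged: [5]
Compare 23 vs 6: take 6 from right. Merged: [5, 6]
Compare 23 vs 9: take 9 from right. Merged: [5, 6, 9]
Compare 23 vs 19: take 19 from right. Merged: [5, 6, 9, 19]
Compare 23 vs 24: take 23 from left. Merged: [5, 6, 9, 19, 23]
Compare 28 vs 24: take 24 from right. Merged: [5, 6, 9, 19, 23, 24]
Compare 28 vs 28: take 28 from left. Merged: [5, 6, 9, 19, 23, 24, 28]
Compare 29 vs 28: take 28 from right. Merged: [5, 6, 9, 19, 23, 24, 28, 28]
Append remaining from left: [29, 29, 32]. Merged: [5, 6, 9, 19, 23, 24, 28, 28, 29, 29, 32]

Final merged array: [5, 6, 9, 19, 23, 24, 28, 28, 29, 29, 32]
Total comparisons: 8

The merged array is [5, 6, 9, 19, 23, 24, 28, 28, 29, 29, 32], requiring 8 comparisons. The merge step runs in O(n) time where n is the total number of elements.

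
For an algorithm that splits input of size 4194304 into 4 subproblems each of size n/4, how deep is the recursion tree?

For divide and conquer with division factor 4:

Problem sizes at each level:
Level 0: 4194304
Level 1: 1048576
Level 2: 262144
Level 3: 65536
Level 4: 16384
Level 5: 4096
Level 6: 1024
Level 7: 256
Level 8: 64
Level 9: 16
Level 10: 4
Level 11: 1

The root is level 0 and the size-1 base case is level 11 (the tree spans levels 0 through 11, i.e. 12 levels counting the root), so the depth is the number of divisions: log_4(4194304) = 11

The recursion tree depth is log_4(4194304) = 11. At each level, the problem size is divided by 4, so it takes 11 divisions to reduce to a base case of size 1. The algorithm makes 4 recursive calls at each level.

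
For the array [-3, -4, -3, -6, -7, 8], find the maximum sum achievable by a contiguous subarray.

Using Kadane's algorithm on [-3, -4, -3, -6, -7, 8]:

Scanning through the array:
Position 1 (value -4): max_ending_here = -4, max_so_far = -3
Position 2 (value -3): max_ending_here = -3, max_so_far = -3
Position 3 (value -6): max_ending_here = -6, max_so_far = -3
Position 4 (value -7): max_ending_here = -7, max_so_far = -3
Position 5 (value 8): max_ending_here = 8, max_so_far = 8

Maximum subarray: [8]
Maximum sum: 8

The maximum subarray is [8] with sum 8. This subarray runs from index 5 to index 5.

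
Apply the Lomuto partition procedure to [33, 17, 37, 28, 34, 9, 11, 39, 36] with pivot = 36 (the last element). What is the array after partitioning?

Lomuto partition with pivot = 36:

Initial array: [33, 17, 37, 28, 34, 9, 11, 39, 36]

arr[0]=33 <= 36: swap with position 0, array becomes [33, 17, 37, 28, 34, 9, 11, 39, 36]
arr[1]=17 <= 36: swap with position 1, array becomes [33, 17, 37, 28, 34, 9, 11, 39, 36]
arr[2]=37 > 36: no swap
arr[3]=28 <= 36: swap with position 2, array becomes [33, 17, 28, 37, 34, 9, 11, 39, 36]
arr[4]=34 <= 36: swap with position 3, array becomes [33, 17, 28, 34, 37, 9, 11, 39, 36]
arr[5]=9 <= 36: swap with position 4, array becomes [33, 17, 28, 34, 9, 37, 11, 39, 36]
arr[6]=11 <= 36: swap with position 5, array becomes [33, 17, 28, 34, 9, 11, 37, 39, 36]
arr[7]=39 > 36: no swap

Place pivot at position 6: [33, 17, 28, 34, 9, 11, 36, 39, 37]
Pivot position: 6

After partitioning with pivot 36, the array becomes [33, 17, 28, 34, 9, 11, 36, 39, 37]. The pivot is placed at index 6. All elements to the left of the pivot are <= 36, and all elements to the right are > 36.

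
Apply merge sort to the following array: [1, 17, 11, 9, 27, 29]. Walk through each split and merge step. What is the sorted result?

Merge sort trace:

Split: [1, 17, 11, 9, 27, 29] -> [1, 17, 11] and [9, 27, 29]
  Split: [1, 17, 11] -> [1] and [17, 11]
    Split: [17, 11] -> [17] and [11]
    Merge: [17] + [11] -> [11, 17]
  Merge: [1] + [11, 17] -> [1, 11, 17]
  Split: [9, 27, 29] -> [9] and [27, 29]
    Split: [27, 29] -> [27] and [29]
    Merge: [27] + [29] -> [27, 29]
  Merge: [9] + [27, 29] -> [9, 27, 29]
Merge: [1, 11, 17] + [9, 27, 29] -> [1, 9, 11, 17, 27, 29]

Final sorted array: [1, 9, 11, 17, 27, 29]

The merge sort proceeds by recursively splitting the array and merging sorted halves.
After all merges, the sorted array is [1, 9, 11, 17, 27, 29].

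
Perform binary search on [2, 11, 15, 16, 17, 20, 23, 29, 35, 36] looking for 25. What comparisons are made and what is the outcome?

Binary search for 25 in [2, 11, 15, 16, 17, 20, 23, 29, 35, 36]:

lo=0, hi=9, mid=4, arr[mid]=17 -> 17 < 25, search right half
lo=5, hi=9, mid=7, arr[mid]=29 -> 29 > 25, search left half
lo=5, hi=6, mid=5, arr[mid]=20 -> 20 < 25, search right half
lo=6, hi=6, mid=6, arr[mid]=23 -> 23 < 25, search right half
lo=7 > hi=6, target 25 not found

Binary search determines that 25 is not in the array after 4 comparisons. The search space was exhausted without finding the target.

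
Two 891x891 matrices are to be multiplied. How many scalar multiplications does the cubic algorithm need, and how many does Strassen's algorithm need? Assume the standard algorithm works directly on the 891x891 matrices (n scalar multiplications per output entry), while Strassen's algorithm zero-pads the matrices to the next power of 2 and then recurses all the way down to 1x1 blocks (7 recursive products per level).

Matrix multiplication for 891x891 matrices:

Strassen's algorithm requires power-of-2 dimensions. Pad 891x891 to 1024x1024 (next power of 2).

Standard algorithm: 891^3 = 707347971 multiplications
Strassen's algorithm: 7^(log2(1024)) = 7^10 = 282475249 multiplications
Savings: 707347971 - 282475249 = 424872722 multiplications

Standard: 707347971 multiplications (891^3). Strassen: 282475249 multiplications (7^10, after padding to 1024x1024). Strassen reduces 8 recursive multiplications to 7 at each level.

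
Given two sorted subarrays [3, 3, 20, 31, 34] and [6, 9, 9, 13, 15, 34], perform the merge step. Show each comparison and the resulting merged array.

Merging process:

Compare 3 vs 6: take 3 from left. Merged: [3]
Compare 3 vs 6: take 3 from left. Merged: [3, 3]
Compare 20 vs 6: take 6 from right. Merged: [3, 3, 6]
Compare 20 vs 9: take 9 from right. Merged: [3, 3, 6, 9]
Compare 20 vs 9: take 9 from right. Merged: [3, 3, 6, 9, 9]
Compare 20 vs 13: take 13 from right. Merged: [3, 3, 6, 9, 9, 13]
Compare 20 vs 15: take 15 from right. Merged: [3, 3, 6, 9, 9, 13, 15]
Compare 20 vs 34: take 20 from left. Merged: [3, 3, 6, 9, 9, 13, 15, 20]
Compare 31 vs 34: take 31 from left. Merged: [3, 3, 6, 9, 9, 13, 15, 20, 31]
Compare 34 vs 34: take 34 from left. Merged: [3, 3, 6, 9, 9, 13, 15, 20, 31, 34]
Append remaining from right: [34]. Merged: [3, 3, 6, 9, 9, 13, 15, 20, 31, 34, 34]

Final merged array: [3, 3, 6, 9, 9, 13, 15, 20, 31, 34, 34]
Total comparisons: 10

The merged array is [3, 3, 6, 9, 9, 13, 15, 20, 31, 34, 34], requiring 10 comparisons. The merge step runs in O(n) time where n is the total number of elements.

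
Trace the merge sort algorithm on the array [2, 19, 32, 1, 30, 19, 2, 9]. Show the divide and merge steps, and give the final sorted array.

Merge sort trace:

Split: [2, 19, 32, 1, 30, 19, 2, 9] -> [2, 19, 32, 1] and [30, 19, 2, 9]
  Split: [2, 19, 32, 1] -> [2, 19] and [32, 1]
    Split: [2, 19] -> [2] and [19]
    Merge: [2] + [19] -> [2, 19]
    Split: [32, 1] -> [32] and [1]
    Merge: [32] + [1] -> [1, 32]
  Merge: [2, 19] + [1, 32] -> [1, 2, 19, 32]
  Split: [30, 19, 2, 9] -> [30, 19] and [2, 9]
    Split: [30, 19] -> [30] and [19]
    Merge: [30] + [19] -> [19, 30]
    Split: [2, 9] -> [2] and [9]
    Merge: [2] + [9] -> [2, 9]
  Merge: [19, 30] + [2, 9] -> [2, 9, 19, 30]
Merge: [1, 2, 19, 32] + [2, 9, 19, 30] -> [1, 2, 2, 9, 19, 19, 30, 32]

Final sorted array: [1, 2, 2, 9, 19, 19, 30, 32]

The merge sort proceeds by recursively splitting the array and merging sorted halves.
After all merges, the sorted array is [1, 2, 2, 9, 19, 19, 30, 32].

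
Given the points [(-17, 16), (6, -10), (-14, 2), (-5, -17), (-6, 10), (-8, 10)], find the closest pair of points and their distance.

Computing all pairwise distances among 6 points:

d((-17, 16), (6, -10)) = 34.7131
d((-17, 16), (-14, 2)) = 14.3178
d((-17, 16), (-5, -17)) = 35.1141
d((-17, 16), (-6, 10)) = 12.53
d((-17, 16), (-8, 10)) = 10.8167
d((6, -10), (-14, 2)) = 23.3238
d((6, -10), (-5, -17)) = 13.0384
d((6, -10), (-6, 10)) = 23.3238
d((6, -10), (-8, 10)) = 24.4131
d((-14, 2), (-5, -17)) = 21.0238
d((-14, 2), (-6, 10)) = 11.3137
d((-14, 2), (-8, 10)) = 10.0
d((-5, -17), (-6, 10)) = 27.0185
d((-5, -17), (-8, 10)) = 27.1662
d((-6, 10), (-8, 10)) = 2.0 <-- minimum

Closest pair: (-6, 10) and (-8, 10) with distance 2.0

The closest pair is (-6, 10) and (-8, 10) with Euclidean distance 2.0. For 6 points, brute-force pairwise comparison is shown above. For large n, the divide-and-conquer algorithm (sort by x, recurse on halves, check the dividing strip) achieves O(n log n).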